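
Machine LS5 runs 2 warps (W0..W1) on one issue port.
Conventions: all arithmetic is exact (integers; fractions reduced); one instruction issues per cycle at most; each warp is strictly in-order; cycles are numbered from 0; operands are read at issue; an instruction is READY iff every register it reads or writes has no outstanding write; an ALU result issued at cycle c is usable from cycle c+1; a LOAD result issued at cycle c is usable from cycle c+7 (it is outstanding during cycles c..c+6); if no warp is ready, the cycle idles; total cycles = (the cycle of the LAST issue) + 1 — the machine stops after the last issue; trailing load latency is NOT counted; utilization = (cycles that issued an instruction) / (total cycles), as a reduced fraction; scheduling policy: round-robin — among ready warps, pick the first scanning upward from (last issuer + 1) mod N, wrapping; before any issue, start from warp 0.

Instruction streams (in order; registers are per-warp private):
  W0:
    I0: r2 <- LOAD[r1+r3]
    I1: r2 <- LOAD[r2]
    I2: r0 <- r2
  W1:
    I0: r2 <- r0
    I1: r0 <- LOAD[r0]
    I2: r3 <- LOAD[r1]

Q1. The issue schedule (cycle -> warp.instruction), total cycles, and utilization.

cycle 0: W0.I0
cycle 1: W1.I0
cycle 2: W1.I1
cycle 3: W1.I2
cycle 4: idle
cycle 5: idle
cycle 6: idle
cycle 7: W0.I1
cycle 8: idle
cycle 9: idle
cycle 10: idle
cycle 11: idle
cycle 12: idle
cycle 13: idle
cycle 14: W0.I2

Answer: 15 cycles, utilization 2/5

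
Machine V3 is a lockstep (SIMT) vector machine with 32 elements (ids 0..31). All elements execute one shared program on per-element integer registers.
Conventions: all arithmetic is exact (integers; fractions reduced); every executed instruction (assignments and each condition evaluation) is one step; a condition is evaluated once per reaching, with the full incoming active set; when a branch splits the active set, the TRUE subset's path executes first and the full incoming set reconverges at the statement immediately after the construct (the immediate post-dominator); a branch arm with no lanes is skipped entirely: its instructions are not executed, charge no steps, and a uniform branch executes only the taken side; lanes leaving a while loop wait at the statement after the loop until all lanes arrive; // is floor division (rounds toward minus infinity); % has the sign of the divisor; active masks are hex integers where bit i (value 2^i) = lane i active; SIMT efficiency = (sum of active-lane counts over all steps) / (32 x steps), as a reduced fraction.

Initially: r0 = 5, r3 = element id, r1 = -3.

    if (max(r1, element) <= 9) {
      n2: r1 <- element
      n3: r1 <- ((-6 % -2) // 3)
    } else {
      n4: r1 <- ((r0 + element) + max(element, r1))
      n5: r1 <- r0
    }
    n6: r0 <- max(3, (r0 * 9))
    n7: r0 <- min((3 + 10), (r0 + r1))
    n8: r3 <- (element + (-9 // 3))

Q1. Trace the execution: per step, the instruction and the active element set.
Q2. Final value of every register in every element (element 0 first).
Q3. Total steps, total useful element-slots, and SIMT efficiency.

step 0: eval (max(r1, element) <= 9) 0xffffffff
step 1: r1 <- element                0x000003ff
step 2: r1 <- ((-6 % -2) // 3)       0x000003ff
step 3: r1 <- ((r0 + element) + max(element, r1)) 0xfffffc00
step 4: r1 <- r0                     0xfffffc00
step 5: r0 <- max(3, (r0 * 9))       0xffffffff
step 6: r0 <- min((3 + 10), (r0 + r1)) 0xffffffff
step 7: r3 <- (element + (-9 // 3))  0xffffffff

Answer: 8 steps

r0: 13,13,13,13,13,13,13,13,13,13,13,13,13,13,13,13,13,13,13,13,13,13,13,13,13,13,13,13,13,13,13,13
r3: -3,-2,-1,0,1,2,3,4,5,6,7,8,9,10,11,12,13,14,15,16,17,18,19,20,21,22,23,24,25,26,27,28
r1: 0,0,0,0,0,0,0,0,0,0,5,5,5,5,5,5,5,5,5,5,5,5,5,5,5,5,5,5,5,5,5,5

steps = 8; useful = 192; efficiency = 192/256 = 3/4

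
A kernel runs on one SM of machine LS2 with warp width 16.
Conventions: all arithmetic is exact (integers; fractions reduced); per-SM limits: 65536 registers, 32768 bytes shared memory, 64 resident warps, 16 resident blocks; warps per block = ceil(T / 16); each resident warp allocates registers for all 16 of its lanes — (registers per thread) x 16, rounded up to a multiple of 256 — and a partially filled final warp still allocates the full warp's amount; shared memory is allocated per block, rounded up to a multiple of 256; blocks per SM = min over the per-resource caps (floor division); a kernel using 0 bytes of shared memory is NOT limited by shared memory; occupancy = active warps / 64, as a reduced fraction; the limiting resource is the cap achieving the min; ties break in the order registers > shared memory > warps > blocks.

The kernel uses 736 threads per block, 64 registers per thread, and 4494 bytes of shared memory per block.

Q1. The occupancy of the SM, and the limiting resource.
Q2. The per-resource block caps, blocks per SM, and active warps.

Answer: occupancy 23/32, limited by registers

registers: 1 block
shared memory: 7 blocks
warps: 1 block
blocks: 16 blocks

Answer: 1 block, 46 active warps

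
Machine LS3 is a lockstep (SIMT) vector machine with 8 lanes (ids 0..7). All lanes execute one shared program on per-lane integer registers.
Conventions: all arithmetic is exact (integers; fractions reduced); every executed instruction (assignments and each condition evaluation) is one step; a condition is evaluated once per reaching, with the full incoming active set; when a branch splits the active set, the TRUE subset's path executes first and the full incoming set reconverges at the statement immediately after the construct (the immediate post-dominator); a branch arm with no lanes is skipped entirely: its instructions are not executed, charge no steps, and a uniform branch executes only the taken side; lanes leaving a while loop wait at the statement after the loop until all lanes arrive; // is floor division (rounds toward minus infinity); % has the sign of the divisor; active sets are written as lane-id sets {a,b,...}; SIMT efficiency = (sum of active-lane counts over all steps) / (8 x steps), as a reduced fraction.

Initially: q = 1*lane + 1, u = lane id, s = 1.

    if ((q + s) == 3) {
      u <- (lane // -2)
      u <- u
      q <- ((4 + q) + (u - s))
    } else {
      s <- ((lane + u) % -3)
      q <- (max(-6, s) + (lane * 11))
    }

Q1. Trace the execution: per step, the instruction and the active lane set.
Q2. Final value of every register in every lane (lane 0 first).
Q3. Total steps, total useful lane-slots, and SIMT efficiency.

step 0: eval ((q + s) == 3)          {0,1,2,3,4,5,6,7}
step 1: u <- (lane // -2)            {1}
step 2: u <- u                       {1}
step 3: q <- ((4 + q) + (u - s))     {1}
step 4: s <- ((lane + u) % -3)       {0,2,3,4,5,6,7}
step 5: q <- (max(-6, s) + (lane * 11)) {0,2,3,4,5,6,7}

Answer: 6 steps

q: 0,4,20,33,43,53,66,76
u: 0,-1,2,3,4,5,6,7
s: 0,1,-2,0,-1,-2,0,-1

steps = 6; useful = 25; efficiency = 25/48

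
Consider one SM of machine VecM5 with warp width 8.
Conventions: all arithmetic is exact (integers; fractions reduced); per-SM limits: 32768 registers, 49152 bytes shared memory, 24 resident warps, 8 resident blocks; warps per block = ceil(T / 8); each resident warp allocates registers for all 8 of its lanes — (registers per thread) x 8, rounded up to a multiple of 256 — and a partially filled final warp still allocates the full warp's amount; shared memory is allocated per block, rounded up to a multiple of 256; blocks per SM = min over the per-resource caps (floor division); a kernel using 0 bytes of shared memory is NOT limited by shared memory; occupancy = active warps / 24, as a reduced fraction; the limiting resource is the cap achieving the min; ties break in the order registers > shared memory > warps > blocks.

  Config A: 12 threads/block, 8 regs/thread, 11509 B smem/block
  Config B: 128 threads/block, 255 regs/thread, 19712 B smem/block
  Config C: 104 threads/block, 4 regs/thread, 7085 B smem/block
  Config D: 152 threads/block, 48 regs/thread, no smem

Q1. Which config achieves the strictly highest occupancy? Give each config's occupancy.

occupancies: A 1/3, B 2/3, C 13/24, D 19/24

Answer: D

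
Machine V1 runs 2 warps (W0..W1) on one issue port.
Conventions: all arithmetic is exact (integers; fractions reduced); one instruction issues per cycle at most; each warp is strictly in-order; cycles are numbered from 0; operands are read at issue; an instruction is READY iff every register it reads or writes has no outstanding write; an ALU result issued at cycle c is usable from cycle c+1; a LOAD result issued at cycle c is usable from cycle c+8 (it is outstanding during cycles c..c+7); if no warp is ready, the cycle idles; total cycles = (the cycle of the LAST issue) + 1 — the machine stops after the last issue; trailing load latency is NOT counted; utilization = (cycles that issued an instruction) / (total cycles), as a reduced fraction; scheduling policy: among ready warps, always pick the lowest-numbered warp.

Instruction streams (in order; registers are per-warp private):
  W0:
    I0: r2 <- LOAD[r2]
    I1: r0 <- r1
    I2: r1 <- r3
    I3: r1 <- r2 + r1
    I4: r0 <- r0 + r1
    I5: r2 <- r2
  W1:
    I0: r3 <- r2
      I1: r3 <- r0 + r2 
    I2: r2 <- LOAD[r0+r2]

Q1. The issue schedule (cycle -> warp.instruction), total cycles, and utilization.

cycle 0: W0.I0
cycle 1: W0.I1
cycle 2: W0.I2
cycle 3: W1.I0
cycle 4: W1.I1
cycle 5: W1.I2
cycle 6: idle
cycle 7: idle
cycle 8: W0.I3
cycle 9: W0.I4
cycle 10: W0.I5

Answer: 11 cycles, utilization 9/11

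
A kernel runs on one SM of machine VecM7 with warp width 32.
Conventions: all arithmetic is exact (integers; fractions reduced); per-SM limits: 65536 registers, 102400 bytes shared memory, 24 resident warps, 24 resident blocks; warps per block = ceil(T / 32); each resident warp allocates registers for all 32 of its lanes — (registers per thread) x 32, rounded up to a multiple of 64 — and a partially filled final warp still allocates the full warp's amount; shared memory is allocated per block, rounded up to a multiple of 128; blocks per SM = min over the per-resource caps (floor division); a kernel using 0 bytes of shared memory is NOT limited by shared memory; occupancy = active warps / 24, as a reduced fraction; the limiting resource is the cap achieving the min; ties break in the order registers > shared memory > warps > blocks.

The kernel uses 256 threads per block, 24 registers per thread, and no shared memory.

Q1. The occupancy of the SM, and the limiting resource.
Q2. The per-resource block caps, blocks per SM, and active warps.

Answer: occupancy 1, limited by warps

registers: 10 blocks
shared memory: no limit (kernel uses none)
warps: 3 blocks
blocks: 24 blocks

Answer: 3 blocks, 24 active warps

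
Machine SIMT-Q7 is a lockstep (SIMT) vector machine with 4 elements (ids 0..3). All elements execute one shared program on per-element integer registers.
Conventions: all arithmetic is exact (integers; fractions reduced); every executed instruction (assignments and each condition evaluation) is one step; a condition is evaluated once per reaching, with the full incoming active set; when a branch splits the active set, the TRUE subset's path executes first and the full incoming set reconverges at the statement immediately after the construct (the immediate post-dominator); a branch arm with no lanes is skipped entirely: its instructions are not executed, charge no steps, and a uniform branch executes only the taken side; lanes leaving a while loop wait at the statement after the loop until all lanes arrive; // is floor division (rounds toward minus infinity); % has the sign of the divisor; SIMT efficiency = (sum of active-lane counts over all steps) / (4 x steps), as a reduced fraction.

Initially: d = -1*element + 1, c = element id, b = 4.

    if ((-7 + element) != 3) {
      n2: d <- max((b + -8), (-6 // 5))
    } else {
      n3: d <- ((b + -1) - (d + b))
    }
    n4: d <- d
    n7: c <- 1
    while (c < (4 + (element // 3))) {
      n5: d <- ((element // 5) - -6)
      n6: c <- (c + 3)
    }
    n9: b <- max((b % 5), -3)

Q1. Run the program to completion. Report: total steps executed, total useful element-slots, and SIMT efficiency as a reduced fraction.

Answer: 12 steps, 39 useful, 13/16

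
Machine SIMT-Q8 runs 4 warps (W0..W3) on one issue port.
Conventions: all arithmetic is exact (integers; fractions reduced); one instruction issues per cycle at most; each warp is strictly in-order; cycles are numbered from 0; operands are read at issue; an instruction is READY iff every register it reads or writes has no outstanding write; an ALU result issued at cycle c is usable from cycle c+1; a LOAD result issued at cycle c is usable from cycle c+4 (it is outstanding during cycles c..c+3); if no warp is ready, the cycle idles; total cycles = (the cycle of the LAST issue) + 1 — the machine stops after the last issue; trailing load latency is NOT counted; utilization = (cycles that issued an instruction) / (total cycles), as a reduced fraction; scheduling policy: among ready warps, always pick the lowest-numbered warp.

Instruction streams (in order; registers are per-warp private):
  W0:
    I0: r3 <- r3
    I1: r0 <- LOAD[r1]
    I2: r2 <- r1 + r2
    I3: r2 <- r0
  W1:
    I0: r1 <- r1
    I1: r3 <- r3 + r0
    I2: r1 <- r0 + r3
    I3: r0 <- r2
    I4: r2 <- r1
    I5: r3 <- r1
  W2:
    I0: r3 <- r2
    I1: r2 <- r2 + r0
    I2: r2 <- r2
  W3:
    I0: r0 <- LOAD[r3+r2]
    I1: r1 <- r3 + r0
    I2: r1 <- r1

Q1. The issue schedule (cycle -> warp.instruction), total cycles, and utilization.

cycle 0: W0.I0
cycle 1: W0.I1
cycle 2: W0.I2
cycle 3: W1.I0
cycle 4: W1.I1
cycle 5: W0.I3
cycle 6: W1.I2
cycle 7: W1.I3
cycle 8: W1.I4
cycle 9: W1.I5
cycle 10: W2.I0
cycle 11: W2.I1
cycle 12: W2.I2
cycle 13: W3.I0
cycle 14: idle
cycle 15: idle
cycle 16: idle
cycle 17: W3.I1
cycle 18: W3.I2

Answer: 19 cycles, utilization 16/19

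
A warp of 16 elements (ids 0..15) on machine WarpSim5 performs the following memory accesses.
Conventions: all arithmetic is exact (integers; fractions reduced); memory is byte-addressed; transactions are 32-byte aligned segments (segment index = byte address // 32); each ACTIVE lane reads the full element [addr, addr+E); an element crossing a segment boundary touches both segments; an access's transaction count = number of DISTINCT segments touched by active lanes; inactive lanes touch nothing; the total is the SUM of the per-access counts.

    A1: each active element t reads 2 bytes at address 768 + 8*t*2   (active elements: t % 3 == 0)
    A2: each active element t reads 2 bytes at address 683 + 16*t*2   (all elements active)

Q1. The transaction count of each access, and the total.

A1: 6 transactions
A2: 16 transactions

Answer: 6,16; total 22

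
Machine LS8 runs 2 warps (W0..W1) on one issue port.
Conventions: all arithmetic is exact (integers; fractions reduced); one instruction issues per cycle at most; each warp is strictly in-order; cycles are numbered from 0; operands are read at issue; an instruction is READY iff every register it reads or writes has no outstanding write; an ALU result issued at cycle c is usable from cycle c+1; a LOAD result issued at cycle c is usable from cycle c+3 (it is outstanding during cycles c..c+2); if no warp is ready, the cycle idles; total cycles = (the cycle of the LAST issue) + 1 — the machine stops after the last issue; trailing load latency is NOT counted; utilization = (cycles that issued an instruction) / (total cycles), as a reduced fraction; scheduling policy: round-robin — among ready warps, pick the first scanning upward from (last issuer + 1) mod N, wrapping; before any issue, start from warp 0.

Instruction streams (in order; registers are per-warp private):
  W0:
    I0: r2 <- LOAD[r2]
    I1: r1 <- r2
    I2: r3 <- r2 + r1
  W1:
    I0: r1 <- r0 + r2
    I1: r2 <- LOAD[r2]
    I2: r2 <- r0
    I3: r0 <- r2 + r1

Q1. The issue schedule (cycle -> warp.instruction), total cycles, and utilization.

cycle 0: W0.I0
cycle 1: W1.I0
cycle 2: W1.I1
cycle 3: W0.I1
cycle 4: W0.I2
cycle 5: W1.I2
cycle 6: W1.I3

Answer: 7 cycles, utilization 1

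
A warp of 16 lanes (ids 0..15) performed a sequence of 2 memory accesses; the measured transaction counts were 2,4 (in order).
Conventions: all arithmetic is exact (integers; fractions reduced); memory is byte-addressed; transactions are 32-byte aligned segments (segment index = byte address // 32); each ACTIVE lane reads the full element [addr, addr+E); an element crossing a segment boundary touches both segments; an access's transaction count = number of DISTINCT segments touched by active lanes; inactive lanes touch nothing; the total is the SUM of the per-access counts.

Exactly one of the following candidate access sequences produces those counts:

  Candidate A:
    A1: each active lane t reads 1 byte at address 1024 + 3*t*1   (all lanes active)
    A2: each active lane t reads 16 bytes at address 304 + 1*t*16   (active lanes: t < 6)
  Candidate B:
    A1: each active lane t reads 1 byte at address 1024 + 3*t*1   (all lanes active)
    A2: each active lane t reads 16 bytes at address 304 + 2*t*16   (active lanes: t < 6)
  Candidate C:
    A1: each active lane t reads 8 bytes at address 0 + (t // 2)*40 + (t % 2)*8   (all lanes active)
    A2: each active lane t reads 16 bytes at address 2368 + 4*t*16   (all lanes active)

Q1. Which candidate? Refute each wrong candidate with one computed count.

B: A2 gives 6 transactions, not 4
C: A1 gives 10 transactions, not 2
A: all counts match (2,4)

Answer: A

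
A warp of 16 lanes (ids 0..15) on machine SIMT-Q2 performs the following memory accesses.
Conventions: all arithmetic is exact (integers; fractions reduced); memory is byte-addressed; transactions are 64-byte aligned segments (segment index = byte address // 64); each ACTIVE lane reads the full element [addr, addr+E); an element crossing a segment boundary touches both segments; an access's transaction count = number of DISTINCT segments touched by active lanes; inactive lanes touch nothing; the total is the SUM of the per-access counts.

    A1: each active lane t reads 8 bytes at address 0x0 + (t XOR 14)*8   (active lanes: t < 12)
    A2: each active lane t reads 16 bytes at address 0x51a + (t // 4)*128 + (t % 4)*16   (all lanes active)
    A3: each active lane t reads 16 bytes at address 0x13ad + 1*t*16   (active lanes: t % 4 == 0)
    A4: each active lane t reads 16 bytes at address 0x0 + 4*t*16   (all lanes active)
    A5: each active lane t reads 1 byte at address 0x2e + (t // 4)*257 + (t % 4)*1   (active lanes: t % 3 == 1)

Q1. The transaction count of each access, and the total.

A1: 2 transactions
A2: 8 transactions
A3: 4 transactions
A4: 16 transactions
A5: 4 transactions

Answer: 2,8,4,16,4; total 34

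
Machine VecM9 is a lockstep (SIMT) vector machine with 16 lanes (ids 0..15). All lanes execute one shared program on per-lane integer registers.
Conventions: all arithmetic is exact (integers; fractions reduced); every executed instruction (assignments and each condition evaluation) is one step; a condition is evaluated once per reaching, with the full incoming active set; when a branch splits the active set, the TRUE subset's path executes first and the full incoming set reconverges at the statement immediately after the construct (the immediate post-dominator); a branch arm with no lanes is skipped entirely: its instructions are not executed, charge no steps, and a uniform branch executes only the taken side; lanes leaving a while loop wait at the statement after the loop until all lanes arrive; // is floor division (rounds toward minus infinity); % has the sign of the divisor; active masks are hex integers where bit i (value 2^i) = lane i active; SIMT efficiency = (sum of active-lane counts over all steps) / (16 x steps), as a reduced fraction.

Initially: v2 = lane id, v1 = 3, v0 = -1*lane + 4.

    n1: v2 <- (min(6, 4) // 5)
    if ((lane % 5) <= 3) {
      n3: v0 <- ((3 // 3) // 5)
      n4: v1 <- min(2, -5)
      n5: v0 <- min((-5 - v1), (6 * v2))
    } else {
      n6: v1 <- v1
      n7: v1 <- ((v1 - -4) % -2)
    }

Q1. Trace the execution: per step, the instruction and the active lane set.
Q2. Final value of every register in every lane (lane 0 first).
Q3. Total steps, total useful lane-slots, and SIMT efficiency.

step 0: v2 <- (min(6, 4) // 5)       0xffff
step 1: eval ((lane % 5) <= 3)       0xffff
step 2: v0 <- ((3 // 3) // 5)        0xbdef
step 3: v1 <- min(2, -5)             0xbdef
step 4: v0 <- min((-5 - v1), (6 * v2)) 0xbdef
step 5: v1 <- v1                     0x4210
step 6: v1 <- ((v1 - -4) % -2)       0x4210

Answer: 7 steps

v2: 0,0,0,0,0,0,0,0,0,0,0,0,0,0,0,0
v1: -5,-5,-5,-5,-1,-5,-5,-5,-5,-1,-5,-5,-5,-5,-1,-5
v0: 0,0,0,0,0,0,0,0,0,-5,0,0,0,0,-10,0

steps = 7; useful = 77; efficiency = 77/112 = 11/16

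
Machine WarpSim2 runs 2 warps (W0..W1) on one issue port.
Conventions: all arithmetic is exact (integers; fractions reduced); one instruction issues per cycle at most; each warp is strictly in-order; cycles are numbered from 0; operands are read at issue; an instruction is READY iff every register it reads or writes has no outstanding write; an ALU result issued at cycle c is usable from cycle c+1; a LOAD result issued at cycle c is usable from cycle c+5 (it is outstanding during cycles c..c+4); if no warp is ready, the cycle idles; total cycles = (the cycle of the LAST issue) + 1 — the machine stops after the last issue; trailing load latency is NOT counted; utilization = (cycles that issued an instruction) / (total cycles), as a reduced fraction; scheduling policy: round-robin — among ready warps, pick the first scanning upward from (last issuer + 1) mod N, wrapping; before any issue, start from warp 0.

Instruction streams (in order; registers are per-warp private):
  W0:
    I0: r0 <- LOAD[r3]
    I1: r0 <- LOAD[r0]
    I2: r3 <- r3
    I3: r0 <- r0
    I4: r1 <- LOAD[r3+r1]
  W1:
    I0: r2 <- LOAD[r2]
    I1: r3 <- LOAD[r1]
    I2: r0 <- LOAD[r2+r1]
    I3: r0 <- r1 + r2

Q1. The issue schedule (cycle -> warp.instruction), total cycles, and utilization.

cycle 0: W0.I0
cycle 1: W1.I0
cycle 2: W1.I1
cycle 3: idle
cycle 4: idle
cycle 5: W0.I1
cycle 6: W1.I2
cycle 7: W0.I2
cycle 8: idle
cycle 9: idle
cycle 10: W0.I3
cycle 11: W1.I3
cycle 12: W0.I4

Answer: 13 cycles, utilization 9/13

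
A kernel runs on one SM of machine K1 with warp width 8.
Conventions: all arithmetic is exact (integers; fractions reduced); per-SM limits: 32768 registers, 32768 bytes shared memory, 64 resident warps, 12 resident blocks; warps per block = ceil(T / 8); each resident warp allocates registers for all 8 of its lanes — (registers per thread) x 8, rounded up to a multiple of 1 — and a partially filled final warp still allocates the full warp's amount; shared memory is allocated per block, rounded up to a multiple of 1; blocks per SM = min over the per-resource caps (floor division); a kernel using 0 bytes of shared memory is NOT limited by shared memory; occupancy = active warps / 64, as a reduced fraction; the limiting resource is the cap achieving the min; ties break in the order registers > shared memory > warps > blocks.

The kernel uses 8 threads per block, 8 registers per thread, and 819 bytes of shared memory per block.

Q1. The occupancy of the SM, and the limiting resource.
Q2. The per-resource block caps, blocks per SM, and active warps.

Answer: occupancy 3/16, limited by blocks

registers: 512 blocks
shared memory: 40 blocks
warps: 64 blocks
blocks: 12 blocks

Answer: 12 blocks, 12 active warps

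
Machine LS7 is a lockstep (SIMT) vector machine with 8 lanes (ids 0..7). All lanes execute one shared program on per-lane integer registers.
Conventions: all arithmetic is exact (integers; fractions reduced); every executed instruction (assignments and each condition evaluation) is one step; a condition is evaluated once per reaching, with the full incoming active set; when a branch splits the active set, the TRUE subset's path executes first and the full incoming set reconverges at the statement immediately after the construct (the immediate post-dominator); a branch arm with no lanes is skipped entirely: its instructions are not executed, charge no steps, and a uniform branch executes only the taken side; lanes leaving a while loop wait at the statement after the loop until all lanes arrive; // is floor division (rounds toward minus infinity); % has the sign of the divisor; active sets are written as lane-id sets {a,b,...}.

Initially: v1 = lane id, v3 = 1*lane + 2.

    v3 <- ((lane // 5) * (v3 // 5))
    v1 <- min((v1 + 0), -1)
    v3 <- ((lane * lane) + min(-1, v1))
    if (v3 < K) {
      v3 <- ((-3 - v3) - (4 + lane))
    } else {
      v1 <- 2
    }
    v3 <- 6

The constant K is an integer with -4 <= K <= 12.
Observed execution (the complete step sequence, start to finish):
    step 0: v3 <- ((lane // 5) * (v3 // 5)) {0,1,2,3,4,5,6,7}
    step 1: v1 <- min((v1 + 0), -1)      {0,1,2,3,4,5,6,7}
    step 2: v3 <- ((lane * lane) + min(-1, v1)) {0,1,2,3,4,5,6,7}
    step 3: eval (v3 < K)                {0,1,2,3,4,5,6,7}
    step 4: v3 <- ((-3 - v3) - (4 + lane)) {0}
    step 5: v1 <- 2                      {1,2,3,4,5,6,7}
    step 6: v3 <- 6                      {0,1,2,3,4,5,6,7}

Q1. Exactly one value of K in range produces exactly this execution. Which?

Answer: K = 0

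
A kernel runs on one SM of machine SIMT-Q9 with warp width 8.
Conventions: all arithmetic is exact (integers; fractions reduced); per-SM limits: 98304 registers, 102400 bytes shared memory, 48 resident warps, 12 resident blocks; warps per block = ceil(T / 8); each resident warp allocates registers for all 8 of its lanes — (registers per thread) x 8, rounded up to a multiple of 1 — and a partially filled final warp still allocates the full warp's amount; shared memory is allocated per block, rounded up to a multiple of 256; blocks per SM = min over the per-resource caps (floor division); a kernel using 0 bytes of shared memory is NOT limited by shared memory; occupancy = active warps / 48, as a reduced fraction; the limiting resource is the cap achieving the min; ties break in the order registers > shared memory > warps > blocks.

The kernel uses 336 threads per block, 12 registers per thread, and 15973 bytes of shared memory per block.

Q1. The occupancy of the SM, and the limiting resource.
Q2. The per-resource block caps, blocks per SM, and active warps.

Answer: occupancy 7/8, limited by warps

registers: 24 blocks
shared memory: 6 blocks
warps: 1 block
blocks: 12 blocks

Answer: 1 block, 42 active warps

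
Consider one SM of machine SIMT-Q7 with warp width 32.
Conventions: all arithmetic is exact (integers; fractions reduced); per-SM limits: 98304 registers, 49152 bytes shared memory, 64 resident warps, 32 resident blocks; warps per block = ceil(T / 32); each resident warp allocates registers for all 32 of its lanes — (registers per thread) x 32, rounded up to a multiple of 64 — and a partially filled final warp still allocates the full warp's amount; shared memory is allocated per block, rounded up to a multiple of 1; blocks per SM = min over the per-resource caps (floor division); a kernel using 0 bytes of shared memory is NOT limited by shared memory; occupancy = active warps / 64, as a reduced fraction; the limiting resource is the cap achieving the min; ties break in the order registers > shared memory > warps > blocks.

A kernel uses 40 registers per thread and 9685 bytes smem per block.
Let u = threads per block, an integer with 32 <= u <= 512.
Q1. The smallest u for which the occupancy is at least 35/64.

Answer: u = 193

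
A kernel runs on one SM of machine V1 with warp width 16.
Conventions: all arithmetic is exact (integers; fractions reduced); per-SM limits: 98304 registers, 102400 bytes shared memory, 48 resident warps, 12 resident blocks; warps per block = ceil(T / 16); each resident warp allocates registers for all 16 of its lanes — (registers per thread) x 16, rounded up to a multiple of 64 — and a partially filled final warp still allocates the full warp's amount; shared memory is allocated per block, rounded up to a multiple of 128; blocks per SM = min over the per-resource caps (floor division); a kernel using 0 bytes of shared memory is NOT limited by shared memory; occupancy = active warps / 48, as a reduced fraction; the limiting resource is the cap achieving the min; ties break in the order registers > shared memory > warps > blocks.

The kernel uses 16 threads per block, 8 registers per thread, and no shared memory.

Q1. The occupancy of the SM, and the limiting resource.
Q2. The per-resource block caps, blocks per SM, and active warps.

Answer: occupancy 1/4, limited by blocks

registers: 768 blocks
shared memory: no limit (kernel uses none)
warps: 48 blocks
blocks: 12 blocks

Answer: 12 blocks, 12 active warps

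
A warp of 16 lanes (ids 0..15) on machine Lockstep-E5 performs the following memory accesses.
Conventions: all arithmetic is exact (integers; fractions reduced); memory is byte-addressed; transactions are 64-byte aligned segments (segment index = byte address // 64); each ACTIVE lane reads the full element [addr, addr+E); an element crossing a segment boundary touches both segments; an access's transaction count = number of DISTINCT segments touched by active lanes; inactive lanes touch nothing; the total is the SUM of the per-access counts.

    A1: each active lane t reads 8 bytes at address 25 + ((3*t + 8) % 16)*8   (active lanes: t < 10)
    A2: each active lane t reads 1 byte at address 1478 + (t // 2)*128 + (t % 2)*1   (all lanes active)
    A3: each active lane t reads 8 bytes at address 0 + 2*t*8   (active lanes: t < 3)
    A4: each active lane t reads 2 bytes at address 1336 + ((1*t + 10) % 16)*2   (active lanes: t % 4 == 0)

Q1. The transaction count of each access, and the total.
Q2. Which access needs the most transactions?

A1: 3 transactions
A2: 8 transactions
A3: 1 transaction
A4: 2 transactions

Answer: 3,8,1,2; total 14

Answer: A2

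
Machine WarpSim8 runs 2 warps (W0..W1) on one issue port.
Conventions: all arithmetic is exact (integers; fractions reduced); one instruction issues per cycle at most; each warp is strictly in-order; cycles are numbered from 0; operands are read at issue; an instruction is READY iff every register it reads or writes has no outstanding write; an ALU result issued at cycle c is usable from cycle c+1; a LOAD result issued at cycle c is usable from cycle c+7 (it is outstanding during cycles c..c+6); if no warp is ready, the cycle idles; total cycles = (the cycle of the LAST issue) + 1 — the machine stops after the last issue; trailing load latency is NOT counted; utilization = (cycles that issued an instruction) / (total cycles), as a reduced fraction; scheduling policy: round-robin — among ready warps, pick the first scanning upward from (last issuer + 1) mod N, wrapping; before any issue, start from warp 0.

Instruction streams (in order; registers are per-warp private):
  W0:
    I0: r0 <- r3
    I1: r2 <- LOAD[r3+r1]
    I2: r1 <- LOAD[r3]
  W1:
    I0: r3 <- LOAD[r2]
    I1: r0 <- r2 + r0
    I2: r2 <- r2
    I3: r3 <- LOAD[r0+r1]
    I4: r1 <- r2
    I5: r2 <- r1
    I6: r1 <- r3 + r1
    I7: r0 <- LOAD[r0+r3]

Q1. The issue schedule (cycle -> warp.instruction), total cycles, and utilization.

cycle 0: W0.I0
cycle 1: W1.I0
cycle 2: W0.I1
cycle 3: W1.I1
cycle 4: W0.I2
cycle 5: W1.I2
cycle 6: idle
cycle 7: idle
cycle 8: W1.I3
cycle 9: W1.I4
cycle 10: W1.I5
cycle 11: idle
cycle 12: idle
cycle 13: idle
cycle 14: idle
cycle 15: W1.I6
cycle 16: W1.I7

Answer: 17 cycles, utilization 11/17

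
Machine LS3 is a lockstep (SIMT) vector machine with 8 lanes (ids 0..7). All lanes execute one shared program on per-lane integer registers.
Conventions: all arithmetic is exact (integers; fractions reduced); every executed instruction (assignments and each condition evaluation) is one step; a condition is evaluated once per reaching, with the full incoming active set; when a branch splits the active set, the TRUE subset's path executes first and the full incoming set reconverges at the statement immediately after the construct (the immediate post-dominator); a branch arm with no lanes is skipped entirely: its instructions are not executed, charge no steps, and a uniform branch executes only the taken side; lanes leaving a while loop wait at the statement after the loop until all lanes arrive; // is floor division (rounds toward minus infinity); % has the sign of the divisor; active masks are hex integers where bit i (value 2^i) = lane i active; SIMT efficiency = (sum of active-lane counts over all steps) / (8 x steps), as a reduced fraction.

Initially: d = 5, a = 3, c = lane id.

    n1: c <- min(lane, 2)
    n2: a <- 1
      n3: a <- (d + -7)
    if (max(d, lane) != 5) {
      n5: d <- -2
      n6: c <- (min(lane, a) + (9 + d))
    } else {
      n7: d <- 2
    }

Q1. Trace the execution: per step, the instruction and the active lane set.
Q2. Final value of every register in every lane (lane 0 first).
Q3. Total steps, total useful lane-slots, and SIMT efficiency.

step 0: c <- min(lane, 2)            0xff
step 1: a <- 1                       0xff
step 2: a <- (d + -7)                0xff
step 3: eval (max(d, lane) != 5)     0xff
step 4: d <- -2                      0xc0
step 5: c <- (min(lane, a) + (9 + d)) 0xc0
step 6: d <- 2                       0x3f

Answer: 7 steps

d: 2,2,2,2,2,2,-2,-2
a: -2,-2,-2,-2,-2,-2,-2,-2
c: 0,1,2,2,2,2,5,5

steps = 7; useful = 42; efficiency = 42/56 = 3/4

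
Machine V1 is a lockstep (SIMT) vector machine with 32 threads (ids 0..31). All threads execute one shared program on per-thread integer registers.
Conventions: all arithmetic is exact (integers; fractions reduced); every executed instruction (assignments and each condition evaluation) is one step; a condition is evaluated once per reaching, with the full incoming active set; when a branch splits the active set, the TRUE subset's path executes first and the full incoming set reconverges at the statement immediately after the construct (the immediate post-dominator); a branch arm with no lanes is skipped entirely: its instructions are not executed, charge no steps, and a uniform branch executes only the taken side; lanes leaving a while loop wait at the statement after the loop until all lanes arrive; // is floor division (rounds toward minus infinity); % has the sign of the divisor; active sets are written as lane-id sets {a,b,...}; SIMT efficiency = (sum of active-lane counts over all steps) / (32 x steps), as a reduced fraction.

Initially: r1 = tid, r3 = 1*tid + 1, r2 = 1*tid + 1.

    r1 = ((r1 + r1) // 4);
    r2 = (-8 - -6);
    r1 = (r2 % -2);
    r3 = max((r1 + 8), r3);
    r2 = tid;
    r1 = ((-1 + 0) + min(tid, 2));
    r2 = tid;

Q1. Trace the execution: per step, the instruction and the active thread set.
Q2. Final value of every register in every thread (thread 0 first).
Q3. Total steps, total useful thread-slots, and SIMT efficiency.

step 0: r1 <- ((r1 + r1) // 4)       {0,1,2,3,4,5,6,7,8,9,10,11,12,13,14,15,16,17,18,19,20,21,22,23,24,25,26,27,28,29,30,31}
step 1: r2 <- (-8 - -6)              {0,1,2,3,4,5,6,7,8,9,10,11,12,13,14,15,16,17,18,19,20,21,22,23,24,25,26,27,28,29,30,31}
step 2: r1 <- (r2 % -2)              {0,1,2,3,4,5,6,7,8,9,10,11,12,13,14,15,16,17,18,19,20,21,22,23,24,25,26,27,28,29,30,31}
step 3: r3 <- max((r1 + 8), r3)      {0,1,2,3,4,5,6,7,8,9,10,11,12,13,14,15,16,17,18,19,20,21,22,23,24,25,26,27,28,29,30,31}
step 4: r2 <- tid                    {0,1,2,3,4,5,6,7,8,9,10,11,12,13,14,15,16,17,18,19,20,21,22,23,24,25,26,27,28,29,30,31}
step 5: r1 <- ((-1 + 0) + min(tid, 2)) {0,1,2,3,4,5,6,7,8,9,10,11,12,13,14,15,16,17,18,19,20,21,22,23,24,25,26,27,28,29,30,31}
step 6: r2 <- tid                    {0,1,2,3,4,5,6,7,8,9,10,11,12,13,14,15,16,17,18,19,20,21,22,23,24,25,26,27,28,29,30,31}

Answer: 7 steps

r1: -1,0,1,1,1,1,1,1,1,1,1,1,1,1,1,1,1,1,1,1,1,1,1,1,1,1,1,1,1,1,1,1
r3: 8,8,8,8,8,8,8,8,9,10,11,12,13,14,15,16,17,18,19,20,21,22,23,24,25,26,27,28,29,30,31,32
r2: 0,1,2,3,4,5,6,7,8,9,10,11,12,13,14,15,16,17,18,19,20,21,22,23,24,25,26,27,28,29,30,31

steps = 7; useful = 224; efficiency = 224/224 = 1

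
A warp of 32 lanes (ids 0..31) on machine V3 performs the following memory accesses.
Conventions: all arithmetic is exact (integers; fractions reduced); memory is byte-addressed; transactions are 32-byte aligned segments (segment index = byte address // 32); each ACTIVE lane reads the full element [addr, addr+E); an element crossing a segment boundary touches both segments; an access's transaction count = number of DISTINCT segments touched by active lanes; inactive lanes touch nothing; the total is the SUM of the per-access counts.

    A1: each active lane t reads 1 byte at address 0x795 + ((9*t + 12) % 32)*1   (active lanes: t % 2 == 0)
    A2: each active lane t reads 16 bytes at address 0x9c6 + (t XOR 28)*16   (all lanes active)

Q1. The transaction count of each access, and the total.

A1: 2 transactions
A2: 17 transactions

Answer: 2,17; total 19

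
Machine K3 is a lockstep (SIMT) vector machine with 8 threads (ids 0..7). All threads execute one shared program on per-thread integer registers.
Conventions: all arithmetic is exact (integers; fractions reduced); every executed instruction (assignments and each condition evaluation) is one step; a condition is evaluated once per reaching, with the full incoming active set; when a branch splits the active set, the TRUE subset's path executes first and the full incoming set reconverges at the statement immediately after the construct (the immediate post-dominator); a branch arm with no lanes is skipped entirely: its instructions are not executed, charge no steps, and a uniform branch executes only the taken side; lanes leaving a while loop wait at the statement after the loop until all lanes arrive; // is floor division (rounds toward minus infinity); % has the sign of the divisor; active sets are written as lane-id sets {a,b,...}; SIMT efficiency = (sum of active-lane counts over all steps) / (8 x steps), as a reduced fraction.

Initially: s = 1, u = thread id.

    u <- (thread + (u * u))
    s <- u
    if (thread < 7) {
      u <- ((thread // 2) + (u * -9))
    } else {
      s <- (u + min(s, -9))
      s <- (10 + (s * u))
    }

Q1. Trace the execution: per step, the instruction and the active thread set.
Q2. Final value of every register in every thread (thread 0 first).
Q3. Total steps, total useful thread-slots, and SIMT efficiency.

step 0: u <- (thread + (u * u))      {0,1,2,3,4,5,6,7}
step 1: s <- u                       {0,1,2,3,4,5,6,7}
step 2: eval (thread < 7)            {0,1,2,3,4,5,6,7}
step 3: u <- ((thread // 2) + (u * -9)) {0,1,2,3,4,5,6}
step 4: s <- (u + min(s, -9))        {7}
step 5: s <- (10 + (s * u))          {7}

Answer: 6 steps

s: 0,2,6,12,20,30,42,2642
u: 0,-18,-53,-107,-178,-268,-375,56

steps = 6; useful = 33; efficiency = 33/48 = 11/16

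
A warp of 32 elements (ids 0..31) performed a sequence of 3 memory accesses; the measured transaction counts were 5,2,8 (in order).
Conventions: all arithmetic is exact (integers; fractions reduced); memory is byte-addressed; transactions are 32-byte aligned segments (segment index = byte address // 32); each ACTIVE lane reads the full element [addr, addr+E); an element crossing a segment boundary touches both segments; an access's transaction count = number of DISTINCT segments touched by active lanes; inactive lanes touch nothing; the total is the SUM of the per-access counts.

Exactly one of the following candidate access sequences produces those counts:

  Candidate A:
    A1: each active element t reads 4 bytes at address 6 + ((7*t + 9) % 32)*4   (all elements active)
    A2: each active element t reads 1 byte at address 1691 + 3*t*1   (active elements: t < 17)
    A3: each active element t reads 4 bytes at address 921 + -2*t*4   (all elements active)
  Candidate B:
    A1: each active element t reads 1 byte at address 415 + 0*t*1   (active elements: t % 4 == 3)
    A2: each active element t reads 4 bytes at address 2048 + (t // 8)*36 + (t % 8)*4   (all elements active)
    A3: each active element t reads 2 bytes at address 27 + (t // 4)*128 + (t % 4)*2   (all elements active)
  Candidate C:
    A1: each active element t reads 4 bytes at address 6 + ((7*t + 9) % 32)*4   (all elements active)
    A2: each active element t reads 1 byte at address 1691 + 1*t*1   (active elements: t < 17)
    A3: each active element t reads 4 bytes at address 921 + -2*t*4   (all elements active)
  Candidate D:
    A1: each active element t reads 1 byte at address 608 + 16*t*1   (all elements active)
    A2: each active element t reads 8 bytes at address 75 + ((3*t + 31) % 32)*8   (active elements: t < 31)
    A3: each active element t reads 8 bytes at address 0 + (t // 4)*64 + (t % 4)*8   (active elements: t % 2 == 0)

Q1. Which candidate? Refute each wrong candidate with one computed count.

A: A2 gives 3 transactions, not 2
B: A1 gives 1 transaction, not 5
D: A1 gives 16 transactions, not 5
C: all counts match (5,2,8)

Answer: C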